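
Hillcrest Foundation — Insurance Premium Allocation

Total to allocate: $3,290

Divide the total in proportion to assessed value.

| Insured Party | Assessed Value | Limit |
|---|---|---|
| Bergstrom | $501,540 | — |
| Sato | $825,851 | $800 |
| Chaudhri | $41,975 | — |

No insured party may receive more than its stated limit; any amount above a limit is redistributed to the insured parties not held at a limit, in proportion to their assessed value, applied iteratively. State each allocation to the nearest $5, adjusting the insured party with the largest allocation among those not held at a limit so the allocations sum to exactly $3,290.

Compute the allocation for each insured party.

Total assessed value = 1,369,366.
Proportional shares (ignoring caps): Bergstrom 1,204.99; Sato 1,984.17; Chaudhri 100.85.
Cap binds for Sato ($800); residual $2,490 reallocated over remaining assessed value 543,515.
Remaining shares: Bergstrom 2,297.70 → $2,300; Chaudhri 192.30 → $190.

Bergstrom: $2,300 · Sato: $800 · Chaudhri: $190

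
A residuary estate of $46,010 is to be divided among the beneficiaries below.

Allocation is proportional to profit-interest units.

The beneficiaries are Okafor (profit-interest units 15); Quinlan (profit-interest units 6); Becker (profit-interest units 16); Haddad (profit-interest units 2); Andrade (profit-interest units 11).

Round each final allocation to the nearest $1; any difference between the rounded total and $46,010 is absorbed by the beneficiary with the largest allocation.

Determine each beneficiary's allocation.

Profit-interest units total: 50.
Raw shares: Okafor 15/50 × $46,010 = 13,803.00; Quinlan 6/50 × $46,010 = 5,521.20; Becker 16/50 × $46,010 = 14,723.20; Haddad 2/50 × $46,010 = 1,840.40; Andrade 11/50 × $46,010 = 10,122.20.
Rounded to nearest $1: Okafor $13,803; Quinlan $5,521; Becker $14,723; Haddad $1,840; Andrade $10,122. Sum = $46,009.
Difference $46,010 − $46,009 = +$1 applied to largest allocation (Becker): Becker becomes $14,724.

Okafor: $13,803; Quinlan: $5,521; Becker: $14,724; Haddad: $1,840; Andrade: $10,122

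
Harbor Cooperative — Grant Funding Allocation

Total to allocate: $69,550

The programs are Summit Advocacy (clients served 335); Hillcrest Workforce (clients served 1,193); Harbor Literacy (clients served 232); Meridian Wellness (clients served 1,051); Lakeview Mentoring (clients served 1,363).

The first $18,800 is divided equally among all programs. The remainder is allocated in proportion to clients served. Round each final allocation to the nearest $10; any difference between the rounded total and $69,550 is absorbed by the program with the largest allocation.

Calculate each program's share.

Equal tier: $18,800 ÷ 5 = $3,760 apiece.
Remainder $50,750 by clients served (total 4,174): Summit Advocacy 4,073.13 → $4,070; Hillcrest Workforce 14,505.21 → $14,510; Harbor Literacy 2,820.80 → $2,820; Meridian Wellness 12,778.69 → $12,780; Lakeview Mentoring 16,572.17 → $16,570.
Totals: Summit Advocacy $3,760 + $4,070 = $7,830; Hillcrest Workforce $3,760 + $14,510 = $18,270; Harbor Literacy $3,760 + $2,820 = $6,580; Meridian Wellness $3,760 + $12,780 = $16,540; Lakeview Mentoring $3,760 + $16,570 = $20,330.

Summit Advocacy: $7,830 | Hillcrest Workforce: $18,270 | Harbor Literacy: $6,580 | Meridian Wellness: $16,540 | Lakeview Mentoring: $20,330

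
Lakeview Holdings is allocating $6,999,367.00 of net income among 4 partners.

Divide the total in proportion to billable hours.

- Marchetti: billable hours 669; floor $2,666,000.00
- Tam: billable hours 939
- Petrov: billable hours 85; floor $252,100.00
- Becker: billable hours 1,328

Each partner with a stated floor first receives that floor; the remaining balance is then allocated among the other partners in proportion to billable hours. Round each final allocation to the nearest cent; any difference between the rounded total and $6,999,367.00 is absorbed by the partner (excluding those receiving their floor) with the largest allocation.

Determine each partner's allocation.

Fund the minimums — Marchetti $2,666,000.00; Petrov $252,100.00. Balance $4,081,267.00.
Balance split over remaining billable hours 2,267: Tam 1,690,476.2739 → $1,690,476.27; Becker 2,390,790.7261 → $2,390,790.73.

Marchetti: $2,666,000.00 | Tam: $1,690,476.27 | Petrov: $252,100.00 | Becker: $2,390,790.73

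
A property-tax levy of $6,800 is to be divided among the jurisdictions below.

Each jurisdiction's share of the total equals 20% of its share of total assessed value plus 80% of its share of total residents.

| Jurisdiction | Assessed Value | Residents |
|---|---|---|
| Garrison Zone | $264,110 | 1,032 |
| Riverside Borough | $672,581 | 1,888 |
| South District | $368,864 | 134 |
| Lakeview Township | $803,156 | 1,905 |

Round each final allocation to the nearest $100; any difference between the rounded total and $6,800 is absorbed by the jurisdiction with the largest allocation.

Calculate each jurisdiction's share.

Assessed value total 2,108,711; residents total 4,959.
Combined weights (20% assessed value + 80% residents): Garrison Zone 0.1915; Riverside Borough 0.3684; South District 0.0566; Lakeview Township 0.3835.
Raw shares: Garrison Zone 1,302.44; Riverside Borough 2,504.90; South District 384.89; Lakeview Township 2,607.77.
At nearest $100: Garrison Zone $1,300; Riverside Borough $2,500; South District $400; Lakeview Township $2,600. Sum = $6,800.
Rounded total matches; no reconciliation needed.

Garrison Zone: $1,300 | Riverside Borough: $2,500 | South District: $400 | Lakeview Township: $2,600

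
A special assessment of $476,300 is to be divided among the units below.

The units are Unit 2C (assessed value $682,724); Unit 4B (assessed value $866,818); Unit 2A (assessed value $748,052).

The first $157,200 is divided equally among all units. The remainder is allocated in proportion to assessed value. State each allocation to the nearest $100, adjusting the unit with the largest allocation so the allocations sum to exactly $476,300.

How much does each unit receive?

First tranche $157,200 split equally: $52,400 each.
Remainder $319,100 by assessed value (total 2,297,594): Unit 2C 94,819.72 → $94,800; Unit 4B 120,387.51 → $120,400; Unit 2A 103,892.76 → $103,900.
Totals: Unit 2C $52,400 + $94,800 = $147,200; Unit 4B $52,400 + $120,400 = $172,800; Unit 2A $52,400 + $103,900 = $156,300.

Unit 2C: $147,200 | Unit 4B: $172,800 | Unit 2A: $156,300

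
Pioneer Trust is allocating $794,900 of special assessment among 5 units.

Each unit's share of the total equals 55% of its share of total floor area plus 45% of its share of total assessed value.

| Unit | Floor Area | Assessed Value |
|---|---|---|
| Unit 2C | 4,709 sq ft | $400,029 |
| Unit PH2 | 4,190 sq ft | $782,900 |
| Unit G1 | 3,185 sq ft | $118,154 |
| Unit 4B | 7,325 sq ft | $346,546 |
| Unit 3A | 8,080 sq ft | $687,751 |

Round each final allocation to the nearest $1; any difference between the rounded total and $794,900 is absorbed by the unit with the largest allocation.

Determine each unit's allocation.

Totals — floor area 27,489, assessed value 2,335,380.
Blended shares (55% floor area + 45% assessed value): Unit 2C 0.1713; Unit PH2 0.2347; Unit G1 0.0865; Unit 4B 0.2133; Unit 3A 0.2942.
Raw shares: Unit 2C 136,165.20; Unit PH2 186,554.34; Unit G1 68,752.78; Unit 4B 169,579.14; Unit 3A 233,848.55.
At nearest $1: Unit 2C $136,165; Unit PH2 $186,554; Unit G1 $68,753; Unit 4B $169,579; Unit 3A $233,849. Sum = $794,900.
Sum already equals the total — no adjustment.

Unit 2C: $136,165 · Unit PH2: $186,554 · Unit G1: $68,753 · Unit 4B: $169,579 · Unit 3A: $233,849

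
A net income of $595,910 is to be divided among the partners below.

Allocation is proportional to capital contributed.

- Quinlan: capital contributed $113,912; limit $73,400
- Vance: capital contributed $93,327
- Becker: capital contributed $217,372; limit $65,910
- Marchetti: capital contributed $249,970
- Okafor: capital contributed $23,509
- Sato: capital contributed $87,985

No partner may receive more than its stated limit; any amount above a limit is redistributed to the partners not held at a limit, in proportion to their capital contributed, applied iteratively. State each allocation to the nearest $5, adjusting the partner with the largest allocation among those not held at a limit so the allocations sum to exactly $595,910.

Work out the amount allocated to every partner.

Quinlan: $73,400 · Vance: $93,700 · Becker: $65,910 · Marchetti: $250,960 · Okafor: $23,605 · Sato: $88,335

Capital contributed total: 786,075.
Pro-rata shares before constraints: Quinlan 86,354.74; Vance 70,749.60; Becker 164,785.99; Marchetti 189,497.98; Okafor 17,821.77; Sato 66,699.92.
Cap binds for Quinlan ($73,400), Becker ($65,910); residual $456,600 reallocated over remaining capital contributed 454,791.
Shares after redistribution: Vance 93,698.22 → $93,700; Marchetti 250,964.29 → $250,965; Okafor 23,602.51 → $23,605; Sato 88,334.97 → $88,335.
Rounding difference −$5 applied to Marchetti → $250,960.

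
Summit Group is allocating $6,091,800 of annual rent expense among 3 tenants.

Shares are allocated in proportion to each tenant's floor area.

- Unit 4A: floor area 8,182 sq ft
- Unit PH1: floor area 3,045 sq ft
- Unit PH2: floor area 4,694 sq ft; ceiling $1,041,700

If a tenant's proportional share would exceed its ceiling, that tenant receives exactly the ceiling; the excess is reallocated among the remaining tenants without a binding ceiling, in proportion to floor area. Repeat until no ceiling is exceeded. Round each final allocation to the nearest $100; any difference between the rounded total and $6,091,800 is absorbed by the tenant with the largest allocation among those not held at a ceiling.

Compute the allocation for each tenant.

Total floor area = 15,921.
Unconstrained shares: Unit 4A 3,130,651.82; Unit PH1 1,165,098.36; Unit PH2 1,796,049.82.
Held at cap: Unit PH2 ($1,041,700); balance $5,050,100 reallocated over remaining floor area 11,227.
Redistributed shares: Unit 4A 3,680,406.00 → $3,680,400; Unit PH1 1,369,694.00 → $1,369,700.

Unit 4A: $3,680,400 · Unit PH1: $1,369,700 · Unit PH2: $1,041,700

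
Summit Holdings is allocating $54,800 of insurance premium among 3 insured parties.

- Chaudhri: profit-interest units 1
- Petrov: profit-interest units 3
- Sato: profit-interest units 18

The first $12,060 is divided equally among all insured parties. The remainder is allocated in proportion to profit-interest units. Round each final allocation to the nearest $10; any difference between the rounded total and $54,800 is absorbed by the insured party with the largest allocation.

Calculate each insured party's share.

Chaudhri: $5,960 | Petrov: $9,850 | Sato: $38,990

First tranche $12,060 split equally: $4,020 each.
Remainder $42,740 by profit-interest units (total 22): Chaudhri 1,942.73 → $1,940; Petrov 5,828.18 → $5,830; Sato 34,969.09 → $34,970.
Totals: Chaudhri $4,020 + $1,940 = $5,960; Petrov $4,020 + $5,830 = $9,850; Sato $4,020 + $34,970 = $38,990.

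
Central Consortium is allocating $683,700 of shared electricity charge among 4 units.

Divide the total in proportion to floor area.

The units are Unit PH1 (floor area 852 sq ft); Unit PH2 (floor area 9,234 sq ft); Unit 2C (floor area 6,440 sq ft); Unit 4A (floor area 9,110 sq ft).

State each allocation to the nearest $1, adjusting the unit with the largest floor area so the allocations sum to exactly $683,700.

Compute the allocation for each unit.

Unit PH1: $22,722; Unit PH2: $246,267; Unit 2C: $171,752; Unit 4A: $242,959

Total floor area = 25,636.
Raw shares: Unit PH1 852/25,636 × $683,700 = 22,722.44; Unit PH2 9,234/25,636 × $683,700 = 246,266.41; Unit 2C 6,440/25,636 × $683,700 = 171,751.76; Unit 4A 9,110/25,636 × $683,700 = 242,959.39.
Rounded to nearest $1: Unit PH1 $22,722; Unit PH2 $246,266; Unit 2C $171,752; Unit 4A $242,959. Sum = $683,699.
Difference $683,700 − $683,699 = +$1 applied to largest floor area (Unit PH2): Unit PH2 becomes $246,267.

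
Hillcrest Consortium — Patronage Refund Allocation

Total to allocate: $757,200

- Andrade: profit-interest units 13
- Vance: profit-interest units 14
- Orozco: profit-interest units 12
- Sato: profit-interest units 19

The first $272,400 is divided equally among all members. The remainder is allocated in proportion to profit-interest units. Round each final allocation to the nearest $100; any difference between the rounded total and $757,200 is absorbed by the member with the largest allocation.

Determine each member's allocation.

Equal tier: $272,400 ÷ 4 = $68,100 apiece.
Remainder $484,800 by profit-interest units (total 58): Andrade 108,662.07 → $108,700; Vance 117,020.69 → $117,000; Orozco 100,303.45 → $100,300; Sato 158,813.79 → $158,800.
Totals: Andrade $68,100 + $108,700 = $176,800; Vance $68,100 + $117,000 = $185,100; Orozco $68,100 + $100,300 = $168,400; Sato $68,100 + $158,800 = $226,900.

Andrade: $176,800 · Vance: $185,100 · Orozco: $168,400 · Sato: $226,900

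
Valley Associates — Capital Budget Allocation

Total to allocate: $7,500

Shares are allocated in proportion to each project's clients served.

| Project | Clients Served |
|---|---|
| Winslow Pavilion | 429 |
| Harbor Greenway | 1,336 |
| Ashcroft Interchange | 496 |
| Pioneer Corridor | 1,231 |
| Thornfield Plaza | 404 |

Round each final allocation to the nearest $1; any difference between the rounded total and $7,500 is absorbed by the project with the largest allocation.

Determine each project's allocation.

Total clients served = 3,896.
Unrounded shares: Winslow Pavilion 429/3,896 × $7,500 = 825.85; Harbor Greenway 1,336/3,896 × $7,500 = 2,571.87; Ashcroft Interchange 496/3,896 × $7,500 = 954.83; Pioneer Corridor 1,231/3,896 × $7,500 = 2,369.74; Thornfield Plaza 404/3,896 × $7,500 = 777.72.
At nearest $1: Winslow Pavilion $826; Harbor Greenway $2,572; Ashcroft Interchange $955; Pioneer Corridor $2,370; Thornfield Plaza $778. Sum = $7,501.
Difference $7,500 − $7,501 = −$1 applied to largest allocation (Harbor Greenway): Harbor Greenway becomes $2,571.

Winslow Pavilion: $826; Harbor Greenway: $2,571; Ashcroft Interchange: $955; Pioneer Corridor: $2,370; Thornfield Plaza: $778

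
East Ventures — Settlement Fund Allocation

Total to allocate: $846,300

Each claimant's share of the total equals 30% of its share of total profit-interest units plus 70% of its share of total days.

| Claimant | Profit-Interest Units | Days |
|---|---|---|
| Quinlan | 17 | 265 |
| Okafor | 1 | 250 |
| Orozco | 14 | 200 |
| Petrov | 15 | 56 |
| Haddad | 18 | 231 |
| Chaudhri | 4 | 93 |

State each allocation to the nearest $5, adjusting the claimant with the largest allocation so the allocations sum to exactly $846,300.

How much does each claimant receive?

Profit-interest units total 69; days total 1,095.
Blended shares (30% profit-interest units + 70% days): Quinlan 0.2433; Okafor 0.1642; Orozco 0.1887; Petrov 0.1010; Haddad 0.2259; Chaudhri 0.0768.
Unrounded shares: Quinlan 205,921.24; Okafor 138,932.99; Orozco 159,716.65; Petrov 85,490.25; Haddad 191,206.34; Chaudhri 65,032.53.
Rounded to nearest $5: Quinlan $205,920; Okafor $138,935; Orozco $159,715; Petrov $85,490; Haddad $191,205; Chaudhri $65,035. Sum = $846,300.
Sum already equals the total — no adjustment.

Quinlan: $205,920 | Okafor: $138,935 | Orozco: $159,715 | Petrov: $85,490 | Haddad: $191,205 | Chaudhri: $65,035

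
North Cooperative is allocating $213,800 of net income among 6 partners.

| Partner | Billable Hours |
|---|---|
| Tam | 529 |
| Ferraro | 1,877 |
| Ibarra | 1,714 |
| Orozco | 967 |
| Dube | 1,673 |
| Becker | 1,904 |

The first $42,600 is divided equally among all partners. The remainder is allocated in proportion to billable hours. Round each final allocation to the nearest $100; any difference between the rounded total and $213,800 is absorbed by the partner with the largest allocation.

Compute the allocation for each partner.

Equal tier: $42,600 ÷ 6 = $7,100 apiece.
Remainder $171,200 by billable hours (total 8,664): Tam 10,453.00 → $10,500; Ferraro 37,089.38 → $37,100; Ibarra 33,868.51 → $33,900; Orozco 19,107.85 → $19,100; Dube 33,058.36 → $33,100; Becker 37,622.90 → $37,600.
Rounding difference −$100 on remainder applied to Becker.
Totals: Tam $7,100 + $10,500 = $17,600; Ferraro $7,100 + $37,100 = $44,200; Ibarra $7,100 + $33,900 = $41,000; Orozco $7,100 + $19,100 = $26,200; Dube $7,100 + $33,100 = $40,200; Becker $7,100 + $37,500 = $44,600.

Tam: $17,600 · Ferraro: $44,200 · Ibarra: $41,000 · Orozco: $26,200 · Dube: $40,200 · Becker: $44,600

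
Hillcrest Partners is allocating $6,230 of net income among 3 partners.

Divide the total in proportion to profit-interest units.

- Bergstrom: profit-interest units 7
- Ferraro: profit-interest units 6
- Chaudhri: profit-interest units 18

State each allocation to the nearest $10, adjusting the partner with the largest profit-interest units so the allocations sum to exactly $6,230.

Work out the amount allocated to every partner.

Profit-interest units total: 31.
Unrounded shares: Bergstrom 7/31 × $6,230 = 1,406.77; Ferraro 6/31 × $6,230 = 1,205.81; Chaudhri 18/31 × $6,230 = 3,617.42.
After rounding ($10): Bergstrom $1,410; Ferraro $1,210; Chaudhri $3,620. Sum = $6,240.
Difference $6,230 − $6,240 = −$10 applied to largest profit-interest units (Chaudhri): Chaudhri becomes $3,610.

Bergstrom: $1,410 | Ferraro: $1,210 | Chaudhri: $3,610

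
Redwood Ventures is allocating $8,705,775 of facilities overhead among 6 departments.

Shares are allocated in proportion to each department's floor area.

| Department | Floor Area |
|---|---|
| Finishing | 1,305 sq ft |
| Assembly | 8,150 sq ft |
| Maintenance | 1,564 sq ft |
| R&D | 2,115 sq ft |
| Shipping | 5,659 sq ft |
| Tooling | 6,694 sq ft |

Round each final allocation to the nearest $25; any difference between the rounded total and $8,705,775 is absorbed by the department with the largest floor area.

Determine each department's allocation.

Finishing: $445,750; Assembly: $2,783,875; Maintenance: $534,225; R&D: $722,425; Shipping: $1,932,975; Tooling: $2,286,525

Total floor area = 1,305 + 8,150 + 1,564 + 2,115 + 5,659 + 6,694 = 25,487.
Proportional shares: Finishing 445,758.09; Assembly 2,783,853.19; Maintenance 534,226.55; R&D 722,435.52; Shipping 1,932,984.69; Tooling 2,286,516.96.
After rounding ($25): Finishing $445,750; Assembly $2,783,850; Maintenance $534,225; R&D $722,425; Shipping $1,932,975; Tooling $2,286,525. Sum = $8,705,750.
Difference $8,705,775 − $8,705,750 = +$25 applied to largest floor area (Assembly): Assembly becomes $2,783,875.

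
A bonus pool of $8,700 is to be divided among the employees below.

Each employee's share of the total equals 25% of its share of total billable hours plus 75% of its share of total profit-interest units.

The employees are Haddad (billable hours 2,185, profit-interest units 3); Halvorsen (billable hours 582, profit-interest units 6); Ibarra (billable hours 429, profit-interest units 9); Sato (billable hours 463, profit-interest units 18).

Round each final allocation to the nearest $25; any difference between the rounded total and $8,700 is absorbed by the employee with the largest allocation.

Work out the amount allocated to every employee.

Haddad: $1,850 | Halvorsen: $1,425 | Ibarra: $1,875 | Sato: $3,550

Totals — billable hours 3,659, profit-interest units 36.
Composite weights (25% billable hours + 75% profit-interest units): Haddad 0.2118; Halvorsen 0.1648; Ibarra 0.2168; Sato 0.4066.
Raw shares: Haddad 1,842.57; Halvorsen 1,433.46; Ibarra 1,886.26; Sato 3,537.72.
After rounding ($25): Haddad $1,850; Halvorsen $1,425; Ibarra $1,875; Sato $3,550. Sum = $8,700.
No rounding difference to absorb.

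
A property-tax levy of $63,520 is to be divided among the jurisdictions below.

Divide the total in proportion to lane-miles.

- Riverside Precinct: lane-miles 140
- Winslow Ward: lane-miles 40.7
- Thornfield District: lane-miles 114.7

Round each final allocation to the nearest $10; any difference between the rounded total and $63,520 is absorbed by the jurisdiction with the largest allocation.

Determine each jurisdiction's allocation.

Sum of lane-miles: 295.4.
Raw shares: Riverside Precinct 140/295.4 × $63,520 = 30,104.27; Winslow Ward 40.7/295.4 × $63,520 = 8,751.74; Thornfield District 114.7/295.4 × $63,520 = 24,663.99.
Rounded to nearest $10: Riverside Precinct $30,100; Winslow Ward $8,750; Thornfield District $24,660. Sum = $63,510.
Difference $63,520 − $63,510 = +$10 applied to largest allocation (Riverside Precinct): Riverside Precinct becomes $30,110.

Riverside Precinct: $30,110; Winslow Ward: $8,750; Thornfield District: $24,660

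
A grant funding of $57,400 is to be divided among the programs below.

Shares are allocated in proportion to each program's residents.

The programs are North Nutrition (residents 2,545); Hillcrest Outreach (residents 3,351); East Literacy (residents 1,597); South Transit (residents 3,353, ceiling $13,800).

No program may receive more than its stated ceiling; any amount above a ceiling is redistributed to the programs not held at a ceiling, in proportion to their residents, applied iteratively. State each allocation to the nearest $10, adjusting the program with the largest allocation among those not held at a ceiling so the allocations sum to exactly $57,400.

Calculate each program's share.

Sum of residents: 10,846.
Unconstrained shares: North Nutrition 13,468.84; Hillcrest Outreach 17,734.41; East Literacy 8,451.76; South Transit 17,744.99.
Cap binds for South Transit ($13,800); remaining pool $43,600 reallocated over remaining residents 7,493.
Shares after redistribution: North Nutrition 14,808.75 → $14,810; Hillcrest Outreach 19,498.68 → $19,500; East Literacy 9,292.57 → $9,290.

North Nutrition: $14,810; Hillcrest Outreach: $19,500; East Literacy: $9,290; South Transit: $13,800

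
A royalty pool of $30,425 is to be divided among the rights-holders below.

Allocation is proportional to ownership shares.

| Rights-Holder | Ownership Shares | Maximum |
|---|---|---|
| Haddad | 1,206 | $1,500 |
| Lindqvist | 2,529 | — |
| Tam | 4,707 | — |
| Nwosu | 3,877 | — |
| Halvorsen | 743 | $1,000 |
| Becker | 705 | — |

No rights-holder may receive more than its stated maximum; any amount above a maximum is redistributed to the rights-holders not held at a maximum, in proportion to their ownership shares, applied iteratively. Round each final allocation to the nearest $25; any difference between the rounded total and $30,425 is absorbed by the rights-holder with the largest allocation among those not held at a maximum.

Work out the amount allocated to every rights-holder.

Total ownership shares = 13,767.
Pro-rata shares before constraints: Haddad 2,665.25; Lindqvist 5,589.08; Tam 10,402.45; Nwosu 8,568.15; Halvorsen 1,642.03; Becker 1,558.05.
Capped: Haddad ($1,500), Halvorsen ($1,000); balance $27,925 reallocated over remaining ownership shares 11,818.
Remaining shares: Lindqvist 5,975.83 → $5,975; Tam 11,122.27 → $11,125; Nwosu 9,161.04 → $9,150; Becker 1,665.86 → $1,675.

Haddad: $1,500; Lindqvist: $5,975; Tam: $11,125; Nwosu: $9,150; Halvorsen: $1,000; Becker: $1,675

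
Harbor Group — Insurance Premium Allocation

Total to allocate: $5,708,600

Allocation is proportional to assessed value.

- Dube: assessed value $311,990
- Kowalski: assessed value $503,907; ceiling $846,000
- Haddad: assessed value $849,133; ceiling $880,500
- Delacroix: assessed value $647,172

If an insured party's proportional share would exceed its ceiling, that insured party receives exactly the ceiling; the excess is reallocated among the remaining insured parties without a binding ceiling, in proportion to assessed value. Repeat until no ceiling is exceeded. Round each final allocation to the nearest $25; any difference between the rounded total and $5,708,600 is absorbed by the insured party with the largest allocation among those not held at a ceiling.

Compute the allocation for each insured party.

Combined assessed value = 2,312,202.
Proportional shares (ignoring caps): Dube 770,272.72; Kowalski 1,244,096.97; Haddad 2,096,426.11; Delacroix 1,597,804.21.
Cap binds for Kowalski ($846,000), Haddad ($880,500); balance $3,982,100 reallocated over remaining assessed value 959,162.
Shares after redistribution: Dube 1,295,271.68 → $1,295,275; Delacroix 2,686,828.32 → $2,686,825.

Dube: $1,295,275 · Kowalski: $846,000 · Haddad: $880,500 · Delacroix: $2,686,825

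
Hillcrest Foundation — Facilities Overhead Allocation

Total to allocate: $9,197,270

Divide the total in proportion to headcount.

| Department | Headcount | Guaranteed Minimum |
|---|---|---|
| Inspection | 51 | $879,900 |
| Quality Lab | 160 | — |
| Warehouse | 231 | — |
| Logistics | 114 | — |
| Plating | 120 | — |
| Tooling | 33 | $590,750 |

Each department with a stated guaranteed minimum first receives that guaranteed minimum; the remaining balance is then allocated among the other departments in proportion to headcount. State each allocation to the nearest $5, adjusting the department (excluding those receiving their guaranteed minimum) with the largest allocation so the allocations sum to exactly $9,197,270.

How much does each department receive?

Inspection: $879,900 | Quality Lab: $1,978,015 | Warehouse: $2,855,760 | Logistics: $1,409,335 | Plating: $1,483,510 | Tooling: $590,750

Fund the minimums — Inspection $879,900; Tooling $590,750. Remaining pool $7,726,620.
Remaining pool split over remaining headcount 625: Quality Lab 1,978,014.72 → $1,978,015; Warehouse 2,855,758.75 → $2,855,760; Logistics 1,409,335.49 → $1,409,335; Plating 1,483,511.04 → $1,483,510.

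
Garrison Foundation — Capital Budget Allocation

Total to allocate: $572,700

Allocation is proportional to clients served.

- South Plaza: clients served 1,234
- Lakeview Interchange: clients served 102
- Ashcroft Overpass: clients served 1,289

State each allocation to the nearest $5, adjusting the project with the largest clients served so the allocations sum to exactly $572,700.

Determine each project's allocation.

Clients served total: 1,234 + 102 + 1,289 = 2,625.
Proportional shares: South Plaza 269,223.54; Lakeview Interchange 22,253.49; Ashcroft Overpass 281,222.97.
At nearest $5: South Plaza $269,225; Lakeview Interchange $22,255; Ashcroft Overpass $281,225. Sum = $572,705.
Difference $572,700 − $572,705 = −$5 applied to largest clients served (Ashcroft Overpass): Ashcroft Overpass becomes $281,220.

South Plaza: $269,225 | Lakeview Interchange: $22,255 | Ashcroft Overpass: $281,220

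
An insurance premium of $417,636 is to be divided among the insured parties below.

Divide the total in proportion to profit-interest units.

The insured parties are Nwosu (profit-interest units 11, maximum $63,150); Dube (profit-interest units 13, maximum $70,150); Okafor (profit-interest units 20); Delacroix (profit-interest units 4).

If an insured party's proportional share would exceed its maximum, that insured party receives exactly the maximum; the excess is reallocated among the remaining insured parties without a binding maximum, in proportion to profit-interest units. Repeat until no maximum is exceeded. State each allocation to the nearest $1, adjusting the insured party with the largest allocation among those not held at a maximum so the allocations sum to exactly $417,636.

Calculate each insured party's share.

Profit-interest units total: 48.
Pro-rata shares before constraints: Nwosu 95,708.25; Dube 113,109.75; Okafor 174,015.00; Delacroix 34,803.00.
Cap binds for Nwosu ($63,150), Dube ($70,150); balance $284,336 reallocated over remaining profit-interest units 24.
Redistributed shares: Okafor 236,946.67 → $236,947; Delacroix 47,389.33 → $47,389.

Nwosu: $63,150 | Dube: $70,150 | Okafor: $236,947 | Delacroix: $47,389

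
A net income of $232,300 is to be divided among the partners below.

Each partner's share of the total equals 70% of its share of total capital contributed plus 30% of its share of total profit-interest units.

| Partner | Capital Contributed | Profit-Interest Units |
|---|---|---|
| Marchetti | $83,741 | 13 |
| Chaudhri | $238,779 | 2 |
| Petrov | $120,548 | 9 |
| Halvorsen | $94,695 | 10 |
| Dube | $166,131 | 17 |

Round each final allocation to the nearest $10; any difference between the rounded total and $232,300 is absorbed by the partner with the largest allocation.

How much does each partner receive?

Totals — capital contributed 703,894, profit-interest units 51.
Blended shares (70% capital contributed + 30% profit-interest units): Marchetti 0.1597; Chaudhri 0.2492; Petrov 0.1728; Halvorsen 0.1530; Dube 0.2652.
Pro-rata amounts: Marchetti 37,109.54; Chaudhri 57,894.45; Petrov 40,146.62; Halvorsen 35,540.66; Dube 61,608.74.
At nearest $10: Marchetti $37,110; Chaudhri $57,890; Petrov $40,150; Halvorsen $35,540; Dube $61,610. Sum = $232,300.
Sum already equals the total — no adjustment.

Marchetti: $37,110; Chaudhri: $57,890; Petrov: $40,150; Halvorsen: $35,540; Dube: $61,610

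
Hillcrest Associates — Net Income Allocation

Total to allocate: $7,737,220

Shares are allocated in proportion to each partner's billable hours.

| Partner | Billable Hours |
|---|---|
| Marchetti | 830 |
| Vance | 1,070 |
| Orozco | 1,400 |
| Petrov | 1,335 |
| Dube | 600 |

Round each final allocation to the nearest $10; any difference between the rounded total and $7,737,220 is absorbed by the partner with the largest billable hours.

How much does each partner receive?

Marchetti: $1,226,720 | Vance: $1,581,440 | Orozco: $2,069,170 | Petrov: $1,973,100 | Dube: $886,790

Total billable hours = 830 + 1,070 + 1,400 + 1,335 + 600 = 5,235.
Unrounded shares: Marchetti 1,226,722.56; Vance 1,581,437.52; Orozco 2,069,170.58; Petrov 1,973,101.95; Dube 886,787.39.
After rounding ($10): Marchetti $1,226,720; Vance $1,581,440; Orozco $2,069,170; Petrov $1,973,100; Dube $886,790. Sum = $7,737,220.
Rounded total matches; no reconciliation needed.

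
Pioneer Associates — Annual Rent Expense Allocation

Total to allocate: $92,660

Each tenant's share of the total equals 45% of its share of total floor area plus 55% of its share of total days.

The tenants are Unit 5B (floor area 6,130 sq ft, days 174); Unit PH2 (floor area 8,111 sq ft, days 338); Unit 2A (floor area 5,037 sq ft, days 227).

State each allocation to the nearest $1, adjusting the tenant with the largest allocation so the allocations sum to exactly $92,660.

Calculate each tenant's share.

Unit 5B: $25,258 | Unit PH2: $40,853 | Unit 2A: $26,549

Floor area total 19,278; days total 739.
Composite weights (45% floor area + 55% days): Unit 5B 0.2726; Unit PH2 0.4409; Unit 2A 0.2865.
Pro-rata amounts: Unit 5B 25,258.18; Unit PH2 40,852.73; Unit 2A 26,549.09.
At nearest $1: Unit 5B $25,258; Unit PH2 $40,853; Unit 2A $26,549. Sum = $92,660.
Sum already equals the total — no adjustment.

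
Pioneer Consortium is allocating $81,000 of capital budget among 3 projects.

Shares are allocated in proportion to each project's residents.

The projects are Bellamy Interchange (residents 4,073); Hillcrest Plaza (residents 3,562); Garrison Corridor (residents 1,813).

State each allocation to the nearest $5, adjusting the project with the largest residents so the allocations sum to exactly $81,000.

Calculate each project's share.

Total residents = 9,448.
Unrounded shares: Bellamy Interchange 4,073/9,448 × $81,000 = 34,918.82; Hillcrest Plaza 3,562/9,448 × $81,000 = 30,537.89; Garrison Corridor 1,813/9,448 × $81,000 = 15,543.29.
Rounded to nearest $5: Bellamy Interchange $34,920; Hillcrest Plaza $30,540; Garrison Corridor $15,545. Sum = $81,005.
Difference $81,000 − $81,005 = −$5 applied to largest residents (Bellamy Interchange): Bellamy Interchange becomes $34,915.

Bellamy Interchange: $34,915 | Hillcrest Plaza: $30,540 | Garrison Corridor: $15,545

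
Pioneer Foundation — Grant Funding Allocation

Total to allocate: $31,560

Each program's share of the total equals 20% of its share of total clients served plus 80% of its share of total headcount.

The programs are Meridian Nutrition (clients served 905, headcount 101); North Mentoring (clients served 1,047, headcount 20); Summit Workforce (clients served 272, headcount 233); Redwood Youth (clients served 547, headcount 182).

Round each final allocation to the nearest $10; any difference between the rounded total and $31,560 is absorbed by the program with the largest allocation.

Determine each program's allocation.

Clients served total 2,771; headcount total 536.
Blended shares (20% clients served + 80% headcount): Meridian Nutrition 0.2161; North Mentoring 0.1054; Summit Workforce 0.3674; Redwood Youth 0.3111.
Pro-rata amounts: Meridian Nutrition 6,819.03; North Mentoring 3,327.03; Summit Workforce 11,594.93; Redwood Youth 9,819.01.
After rounding ($10): Meridian Nutrition $6,820; North Mentoring $3,330; Summit Workforce $11,590; Redwood Youth $9,820. Sum = $31,560.
No rounding difference to absorb.

Meridian Nutrition: $6,820; North Mentoring: $3,330; Summit Workforce: $11,590; Redwood Youth: $9,820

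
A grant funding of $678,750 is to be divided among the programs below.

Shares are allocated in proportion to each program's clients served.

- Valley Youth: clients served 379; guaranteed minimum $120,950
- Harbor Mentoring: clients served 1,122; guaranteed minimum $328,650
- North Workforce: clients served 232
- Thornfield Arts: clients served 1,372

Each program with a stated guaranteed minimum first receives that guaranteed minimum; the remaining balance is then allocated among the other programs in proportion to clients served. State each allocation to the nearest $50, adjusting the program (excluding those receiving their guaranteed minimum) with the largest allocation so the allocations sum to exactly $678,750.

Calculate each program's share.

Valley Youth: $120,950 | Harbor Mentoring: $328,650 | North Workforce: $33,150 | Thornfield Arts: $196,000

Guaranteed amounts: Valley Youth $120,950; Harbor Mentoring $328,650. Balance $229,150.
Balance split over remaining clients served 1,604: North Workforce 33,143.89 → $33,150; Thornfield Arts 196,006.11 → $196,000.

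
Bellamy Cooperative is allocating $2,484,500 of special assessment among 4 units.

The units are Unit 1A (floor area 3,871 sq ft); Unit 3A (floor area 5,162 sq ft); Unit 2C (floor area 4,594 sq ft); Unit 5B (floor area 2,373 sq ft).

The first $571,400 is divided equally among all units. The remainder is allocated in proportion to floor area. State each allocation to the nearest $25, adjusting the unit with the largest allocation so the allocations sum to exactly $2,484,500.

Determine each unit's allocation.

$571,400 shared equally gives $142,850 per unit.
Remainder $1,913,100 by floor area (total 16,000): Unit 1A 462,850.63 → $462,850; Unit 3A 617,213.89 → $617,225; Unit 2C 549,298.84 → $549,300; Unit 5B 283,736.64 → $283,725.
Totals: Unit 1A $142,850 + $462,850 = $605,700; Unit 3A $142,850 + $617,225 = $760,075; Unit 2C $142,850 + $549,300 = $692,150; Unit 5B $142,850 + $283,725 = $426,575.

Unit 1A: $605,700 | Unit 3A: $760,075 | Unit 2C: $692,150 | Unit 5B: $426,575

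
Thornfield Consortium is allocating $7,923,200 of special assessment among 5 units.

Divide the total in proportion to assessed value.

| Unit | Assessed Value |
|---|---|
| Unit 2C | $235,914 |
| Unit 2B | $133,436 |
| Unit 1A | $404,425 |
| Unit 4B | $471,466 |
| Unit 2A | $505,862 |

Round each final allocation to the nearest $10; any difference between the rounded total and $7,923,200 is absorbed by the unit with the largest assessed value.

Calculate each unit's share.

Unit 2C: $1,067,440; Unit 2B: $603,760; Unit 1A: $1,829,900; Unit 4B: $2,133,240; Unit 2A: $2,288,860

Sum of assessed value: 1,751,103.
Pro-rata amounts: Unit 2C 235,914/1,751,103 × $7,923,200 = 1,067,437.95; Unit 2B 133,436/1,751,103 × $7,923,200 = 603,756.67; Unit 1A 404,425/1,751,103 × $7,923,200 = 1,829,898.16; Unit 4B 471,466/1,751,103 × $7,923,200 = 2,133,237.97; Unit 2A 505,862/1,751,103 × $7,923,200 = 2,288,869.24.
After rounding ($10): Unit 2C $1,067,440; Unit 2B $603,760; Unit 1A $1,829,900; Unit 4B $2,133,240; Unit 2A $2,288,870. Sum = $7,923,210.
Difference $7,923,200 − $7,923,210 = −$10 applied to largest assessed value (Unit 2A): Unit 2A becomes $2,288,860.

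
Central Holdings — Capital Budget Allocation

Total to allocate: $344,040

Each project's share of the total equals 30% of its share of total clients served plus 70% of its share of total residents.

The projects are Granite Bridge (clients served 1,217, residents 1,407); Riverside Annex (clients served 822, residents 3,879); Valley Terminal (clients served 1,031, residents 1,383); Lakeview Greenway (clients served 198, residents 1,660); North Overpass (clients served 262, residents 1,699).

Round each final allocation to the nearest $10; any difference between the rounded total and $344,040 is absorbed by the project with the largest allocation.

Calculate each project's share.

Totals — clients served 3,530, residents 10,028.
Blended shares (30% clients served + 70% residents): Granite Bridge 0.2016; Riverside Annex 0.3406; Valley Terminal 0.1842; Lakeview Greenway 0.1327; North Overpass 0.1409.
Unrounded shares: Granite Bridge 69,373.18; Riverside Annex 117,190.41; Valley Terminal 63,358.44; Lakeview Greenway 45,655.05; North Overpass 48,462.92.
At nearest $10: Granite Bridge $69,370; Riverside Annex $117,190; Valley Terminal $63,360; Lakeview Greenway $45,660; North Overpass $48,460. Sum = $344,040.
Rounded total matches; no reconciliation needed.

Granite Bridge: $69,370; Riverside Annex: $117,190; Valley Terminal: $63,360; Lakeview Greenway: $45,660; North Overpass: $48,460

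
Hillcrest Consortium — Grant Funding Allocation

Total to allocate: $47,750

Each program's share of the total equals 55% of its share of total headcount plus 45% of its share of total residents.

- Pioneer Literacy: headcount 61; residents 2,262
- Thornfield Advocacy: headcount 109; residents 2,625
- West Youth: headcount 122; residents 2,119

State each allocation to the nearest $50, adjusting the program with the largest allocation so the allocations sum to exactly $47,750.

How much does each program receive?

Headcount total 292; residents total 7,006.
Blended shares (55% headcount + 45% residents): Pioneer Literacy 0.2602; Thornfield Advocacy 0.3739; West Youth 0.3659.
Pro-rata amounts: Pioneer Literacy 12,423.93; Thornfield Advocacy 17,854.38; West Youth 17,471.69.
At nearest $50: Pioneer Literacy $12,400; Thornfield Advocacy $17,850; West Youth $17,450. Sum = $47,700.
Difference $47,750 − $47,700 = +$50 applied to largest allocation (Thornfield Advocacy): Thornfield Advocacy becomes $17,900.

Pioneer Literacy: $12,400 | Thornfield Advocacy: $17,900 | West Youth: $17,450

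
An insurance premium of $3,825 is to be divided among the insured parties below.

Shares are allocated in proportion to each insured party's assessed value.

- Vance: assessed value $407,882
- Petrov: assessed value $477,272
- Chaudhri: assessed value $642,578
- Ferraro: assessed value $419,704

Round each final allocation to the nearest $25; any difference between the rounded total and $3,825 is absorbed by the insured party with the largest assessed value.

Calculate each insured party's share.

Sum of assessed value: 407,882 + 477,272 + 642,578 + 419,704 = 1,947,436.
Pro-rata amounts: Vance 801.13; Petrov 937.42; Chaudhri 1,262.10; Ferraro 824.35.
After rounding ($25): Vance $800; Petrov $925; Chaudhri $1,250; Ferraro $825. Sum = $3,800.
Difference $3,825 − $3,800 = +$25 applied to largest assessed value (Chaudhri): Chaudhri becomes $1,275.

Vance: $800; Petrov: $925; Chaudhri: $1,275; Ferraro: $825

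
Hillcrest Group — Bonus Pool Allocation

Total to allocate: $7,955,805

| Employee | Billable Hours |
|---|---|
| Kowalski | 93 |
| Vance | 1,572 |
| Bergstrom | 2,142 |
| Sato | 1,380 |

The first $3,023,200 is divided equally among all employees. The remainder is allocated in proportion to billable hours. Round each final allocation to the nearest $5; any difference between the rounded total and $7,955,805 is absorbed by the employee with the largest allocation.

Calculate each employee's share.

Kowalski: $844,240 · Vance: $2,250,700 · Bergstrom: $2,792,745 · Sato: $2,068,120

First tranche $3,023,200 split equally: $755,800 each.
Remainder $4,932,605 by billable hours (total 5,187): Kowalski 88,438.84 → $88,440; Vance 1,494,901.69 → $1,494,900; Bergstrom 2,036,946.19 → $2,036,945; Sato 1,312,318.28 → $1,312,320.
Totals: Kowalski $755,800 + $88,440 = $844,240; Vance $755,800 + $1,494,900 = $2,250,700; Bergstrom $755,800 + $2,036,945 = $2,792,745; Sato $755,800 + $1,312,320 = $2,068,120.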